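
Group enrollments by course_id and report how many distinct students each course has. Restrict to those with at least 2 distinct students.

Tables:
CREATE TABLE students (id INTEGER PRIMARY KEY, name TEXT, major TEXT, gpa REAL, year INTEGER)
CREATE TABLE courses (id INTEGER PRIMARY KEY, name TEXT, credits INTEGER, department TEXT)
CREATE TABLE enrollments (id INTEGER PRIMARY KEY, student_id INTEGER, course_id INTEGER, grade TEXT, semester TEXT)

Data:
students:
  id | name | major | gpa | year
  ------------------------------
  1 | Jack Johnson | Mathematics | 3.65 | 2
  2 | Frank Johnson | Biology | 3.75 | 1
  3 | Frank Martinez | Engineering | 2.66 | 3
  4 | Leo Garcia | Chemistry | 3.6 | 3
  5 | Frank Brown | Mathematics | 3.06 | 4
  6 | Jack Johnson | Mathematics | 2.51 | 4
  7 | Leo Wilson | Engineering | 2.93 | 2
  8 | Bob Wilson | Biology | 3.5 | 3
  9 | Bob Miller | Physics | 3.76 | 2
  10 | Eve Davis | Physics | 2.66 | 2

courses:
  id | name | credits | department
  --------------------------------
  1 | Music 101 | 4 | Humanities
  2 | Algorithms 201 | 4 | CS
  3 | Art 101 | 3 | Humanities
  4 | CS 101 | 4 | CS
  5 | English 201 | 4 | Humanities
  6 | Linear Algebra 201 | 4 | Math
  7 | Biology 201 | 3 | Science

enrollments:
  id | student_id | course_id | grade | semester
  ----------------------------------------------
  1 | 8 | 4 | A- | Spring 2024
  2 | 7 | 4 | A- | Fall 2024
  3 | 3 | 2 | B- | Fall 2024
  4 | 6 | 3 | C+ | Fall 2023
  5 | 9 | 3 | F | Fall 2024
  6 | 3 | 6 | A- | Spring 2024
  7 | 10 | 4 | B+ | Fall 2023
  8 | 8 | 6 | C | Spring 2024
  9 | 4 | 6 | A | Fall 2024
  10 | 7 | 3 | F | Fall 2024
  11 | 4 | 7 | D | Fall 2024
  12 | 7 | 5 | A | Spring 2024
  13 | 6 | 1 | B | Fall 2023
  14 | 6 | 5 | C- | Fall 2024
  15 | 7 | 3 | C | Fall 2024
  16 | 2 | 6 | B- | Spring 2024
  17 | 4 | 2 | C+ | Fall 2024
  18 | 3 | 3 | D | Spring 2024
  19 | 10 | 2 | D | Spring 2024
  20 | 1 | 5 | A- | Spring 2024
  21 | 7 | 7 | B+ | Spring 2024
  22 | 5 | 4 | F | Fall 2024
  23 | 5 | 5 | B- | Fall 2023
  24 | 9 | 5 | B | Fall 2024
SELECT course_id, COUNT(DISTINCT student_id) AS distinct_student_count FROM enrollments GROUP BY course_id HAVING COUNT(DISTINCT student_id) >= 2

Execution result:
course_id | distinct_student_count
2 | 3
3 | 4
4 | 4
5 | 5
6 | 4
7 | 2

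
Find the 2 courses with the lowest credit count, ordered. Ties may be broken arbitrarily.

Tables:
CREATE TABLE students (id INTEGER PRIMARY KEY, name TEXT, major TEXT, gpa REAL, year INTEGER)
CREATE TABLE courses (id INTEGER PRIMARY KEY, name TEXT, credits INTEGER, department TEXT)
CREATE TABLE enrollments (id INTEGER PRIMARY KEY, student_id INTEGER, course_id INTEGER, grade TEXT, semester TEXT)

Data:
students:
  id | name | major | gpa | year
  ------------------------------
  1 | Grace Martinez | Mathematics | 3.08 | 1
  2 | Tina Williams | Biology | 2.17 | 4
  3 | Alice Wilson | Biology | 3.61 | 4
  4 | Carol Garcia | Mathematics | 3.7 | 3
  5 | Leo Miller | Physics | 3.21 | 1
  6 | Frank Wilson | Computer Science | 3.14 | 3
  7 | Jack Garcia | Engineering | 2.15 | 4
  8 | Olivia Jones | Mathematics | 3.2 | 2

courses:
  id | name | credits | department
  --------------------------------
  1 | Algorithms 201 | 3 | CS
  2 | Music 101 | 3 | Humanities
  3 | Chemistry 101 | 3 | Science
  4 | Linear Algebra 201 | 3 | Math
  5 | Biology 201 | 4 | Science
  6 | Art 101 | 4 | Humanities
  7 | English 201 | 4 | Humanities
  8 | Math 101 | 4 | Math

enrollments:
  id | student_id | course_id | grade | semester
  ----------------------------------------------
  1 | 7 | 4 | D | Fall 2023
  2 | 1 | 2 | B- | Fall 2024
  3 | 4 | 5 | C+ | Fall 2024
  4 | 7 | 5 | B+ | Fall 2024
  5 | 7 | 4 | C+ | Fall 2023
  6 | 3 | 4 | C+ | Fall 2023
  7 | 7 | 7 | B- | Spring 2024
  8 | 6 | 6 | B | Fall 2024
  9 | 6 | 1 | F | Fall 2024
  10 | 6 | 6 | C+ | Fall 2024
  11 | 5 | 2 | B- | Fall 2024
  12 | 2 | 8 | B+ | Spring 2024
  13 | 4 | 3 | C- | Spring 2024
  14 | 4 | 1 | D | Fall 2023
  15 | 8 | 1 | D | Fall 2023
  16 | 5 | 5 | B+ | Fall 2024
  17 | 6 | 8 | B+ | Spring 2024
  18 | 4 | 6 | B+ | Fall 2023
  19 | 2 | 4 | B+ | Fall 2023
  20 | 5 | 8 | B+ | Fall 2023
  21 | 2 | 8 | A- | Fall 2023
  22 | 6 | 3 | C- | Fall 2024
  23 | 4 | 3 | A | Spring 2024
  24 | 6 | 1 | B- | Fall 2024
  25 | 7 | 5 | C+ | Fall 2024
SELECT name, credits FROM courses ORDER BY credits ASC LIMIT 2

Execution result:
name | credits
Algorithms 201 | 3
Music 101 | 3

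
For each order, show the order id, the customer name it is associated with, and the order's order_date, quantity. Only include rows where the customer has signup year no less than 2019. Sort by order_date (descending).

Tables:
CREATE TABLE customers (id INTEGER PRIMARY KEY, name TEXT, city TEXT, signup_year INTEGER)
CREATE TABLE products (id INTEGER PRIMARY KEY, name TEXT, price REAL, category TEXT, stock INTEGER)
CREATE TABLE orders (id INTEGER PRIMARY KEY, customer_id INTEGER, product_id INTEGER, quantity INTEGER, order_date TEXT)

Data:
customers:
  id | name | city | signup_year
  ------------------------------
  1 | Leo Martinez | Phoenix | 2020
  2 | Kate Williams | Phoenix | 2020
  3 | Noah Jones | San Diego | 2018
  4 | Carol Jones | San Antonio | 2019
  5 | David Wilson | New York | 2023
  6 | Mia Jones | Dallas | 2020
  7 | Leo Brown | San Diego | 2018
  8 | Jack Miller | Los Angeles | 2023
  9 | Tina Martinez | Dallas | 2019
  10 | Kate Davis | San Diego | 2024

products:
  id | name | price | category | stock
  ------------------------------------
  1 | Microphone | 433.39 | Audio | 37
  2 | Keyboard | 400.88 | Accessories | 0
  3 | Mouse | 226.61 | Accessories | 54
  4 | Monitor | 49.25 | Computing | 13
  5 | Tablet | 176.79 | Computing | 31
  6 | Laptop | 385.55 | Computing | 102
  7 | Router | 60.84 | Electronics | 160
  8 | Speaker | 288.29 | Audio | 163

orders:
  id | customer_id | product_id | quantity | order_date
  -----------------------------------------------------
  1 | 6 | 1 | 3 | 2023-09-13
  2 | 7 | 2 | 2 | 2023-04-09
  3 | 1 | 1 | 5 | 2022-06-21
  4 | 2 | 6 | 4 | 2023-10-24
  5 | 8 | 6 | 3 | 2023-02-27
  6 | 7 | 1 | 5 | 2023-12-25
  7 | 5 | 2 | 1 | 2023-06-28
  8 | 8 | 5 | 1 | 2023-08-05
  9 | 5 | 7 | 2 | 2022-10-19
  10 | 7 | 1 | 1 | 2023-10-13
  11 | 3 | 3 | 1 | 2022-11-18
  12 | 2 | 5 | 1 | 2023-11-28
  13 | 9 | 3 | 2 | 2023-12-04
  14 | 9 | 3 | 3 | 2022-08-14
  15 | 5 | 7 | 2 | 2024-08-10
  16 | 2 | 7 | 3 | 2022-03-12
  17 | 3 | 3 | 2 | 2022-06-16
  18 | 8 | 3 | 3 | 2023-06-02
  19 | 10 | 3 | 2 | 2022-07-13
SELECT c.id, p.name AS customer, c.order_date, c.quantity FROM orders c JOIN customers p ON c.customer_id = p.id WHERE p.signup_year >= 2019 ORDER BY c.order_date DESC

Execution result:
id | customer | order_date | quantity
15 | David Wilson | 2024-08-10 | 2
13 | Tina Martinez | 2023-12-04 | 2
12 | Kate Williams | 2023-11-28 | 1
4 | Kate Williams | 2023-10-24 | 4
1 | Mia Jones | 2023-09-13 | 3
8 | Jack Miller | 2023-08-05 | 1
7 | David Wilson | 2023-06-28 | 1
18 | Jack Miller | 2023-06-02 | 3
5 | Jack Miller | 2023-02-27 | 3
9 | David Wilson | 2022-10-19 | 2
14 | Tina Martinez | 2022-08-14 | 3
19 | Kate Davis | 2022-07-13 | 2
3 | Leo Martinez | 2022-06-21 | 5
16 | Kate Williams | 2022-03-12 | 3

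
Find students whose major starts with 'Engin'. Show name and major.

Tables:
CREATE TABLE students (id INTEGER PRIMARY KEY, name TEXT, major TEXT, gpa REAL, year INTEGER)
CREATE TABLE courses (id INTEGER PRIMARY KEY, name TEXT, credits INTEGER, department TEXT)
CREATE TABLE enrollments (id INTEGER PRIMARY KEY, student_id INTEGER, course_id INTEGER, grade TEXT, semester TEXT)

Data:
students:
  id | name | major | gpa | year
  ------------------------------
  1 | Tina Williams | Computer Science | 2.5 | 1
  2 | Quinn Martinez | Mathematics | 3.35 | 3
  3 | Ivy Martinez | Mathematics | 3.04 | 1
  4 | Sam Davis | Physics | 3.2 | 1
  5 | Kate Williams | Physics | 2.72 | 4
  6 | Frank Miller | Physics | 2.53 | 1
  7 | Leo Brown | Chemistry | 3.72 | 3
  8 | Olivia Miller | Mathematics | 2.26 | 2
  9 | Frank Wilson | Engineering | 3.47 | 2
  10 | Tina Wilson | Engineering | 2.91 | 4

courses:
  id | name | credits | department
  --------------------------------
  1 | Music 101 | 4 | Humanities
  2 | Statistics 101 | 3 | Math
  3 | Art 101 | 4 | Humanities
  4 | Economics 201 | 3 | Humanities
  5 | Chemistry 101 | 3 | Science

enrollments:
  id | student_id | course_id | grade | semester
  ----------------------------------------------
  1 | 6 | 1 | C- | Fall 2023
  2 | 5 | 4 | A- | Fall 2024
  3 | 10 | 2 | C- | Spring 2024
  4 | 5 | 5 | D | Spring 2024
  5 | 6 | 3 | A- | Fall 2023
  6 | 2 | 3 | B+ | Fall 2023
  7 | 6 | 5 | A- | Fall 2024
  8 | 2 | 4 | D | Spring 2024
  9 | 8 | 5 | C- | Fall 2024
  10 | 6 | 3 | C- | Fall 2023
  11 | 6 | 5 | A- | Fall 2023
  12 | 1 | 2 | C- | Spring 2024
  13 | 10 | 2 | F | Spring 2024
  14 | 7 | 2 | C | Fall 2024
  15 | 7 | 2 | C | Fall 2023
SELECT name, major FROM students WHERE major LIKE 'Engin%'

Execution result:
name | major
Frank Wilson | Engineering
Tina Wilson | Engineering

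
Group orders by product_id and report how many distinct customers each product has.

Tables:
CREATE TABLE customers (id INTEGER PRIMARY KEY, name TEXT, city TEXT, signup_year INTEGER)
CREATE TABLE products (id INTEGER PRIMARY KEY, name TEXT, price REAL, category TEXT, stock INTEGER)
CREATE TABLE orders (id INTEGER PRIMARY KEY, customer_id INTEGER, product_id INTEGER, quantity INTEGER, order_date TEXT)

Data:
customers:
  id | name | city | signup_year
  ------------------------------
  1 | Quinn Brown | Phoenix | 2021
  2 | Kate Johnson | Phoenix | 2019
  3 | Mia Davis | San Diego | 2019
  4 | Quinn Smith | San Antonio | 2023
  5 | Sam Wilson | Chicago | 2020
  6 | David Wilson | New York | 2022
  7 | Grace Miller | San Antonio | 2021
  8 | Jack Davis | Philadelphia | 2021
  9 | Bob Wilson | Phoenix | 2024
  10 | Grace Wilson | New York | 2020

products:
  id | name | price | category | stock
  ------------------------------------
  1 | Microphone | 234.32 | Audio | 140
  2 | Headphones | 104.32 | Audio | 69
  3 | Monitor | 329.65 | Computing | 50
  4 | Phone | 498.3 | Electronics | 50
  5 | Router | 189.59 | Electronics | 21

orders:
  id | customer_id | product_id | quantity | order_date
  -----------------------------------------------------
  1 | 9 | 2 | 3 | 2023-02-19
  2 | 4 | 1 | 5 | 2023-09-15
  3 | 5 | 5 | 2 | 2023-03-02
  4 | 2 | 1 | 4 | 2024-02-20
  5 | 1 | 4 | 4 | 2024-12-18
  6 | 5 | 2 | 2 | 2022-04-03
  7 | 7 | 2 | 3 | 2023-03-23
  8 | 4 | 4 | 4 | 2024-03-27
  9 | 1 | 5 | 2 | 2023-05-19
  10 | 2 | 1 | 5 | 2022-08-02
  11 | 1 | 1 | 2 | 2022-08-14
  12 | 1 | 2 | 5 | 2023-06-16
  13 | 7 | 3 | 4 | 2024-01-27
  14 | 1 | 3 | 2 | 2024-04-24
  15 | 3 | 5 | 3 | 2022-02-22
SELECT product_id, COUNT(DISTINCT customer_id) AS distinct_customer_count FROM orders GROUP BY product_id

Execution result:
product_id | distinct_customer_count
1 | 3
2 | 4
3 | 2
4 | 2
5 | 3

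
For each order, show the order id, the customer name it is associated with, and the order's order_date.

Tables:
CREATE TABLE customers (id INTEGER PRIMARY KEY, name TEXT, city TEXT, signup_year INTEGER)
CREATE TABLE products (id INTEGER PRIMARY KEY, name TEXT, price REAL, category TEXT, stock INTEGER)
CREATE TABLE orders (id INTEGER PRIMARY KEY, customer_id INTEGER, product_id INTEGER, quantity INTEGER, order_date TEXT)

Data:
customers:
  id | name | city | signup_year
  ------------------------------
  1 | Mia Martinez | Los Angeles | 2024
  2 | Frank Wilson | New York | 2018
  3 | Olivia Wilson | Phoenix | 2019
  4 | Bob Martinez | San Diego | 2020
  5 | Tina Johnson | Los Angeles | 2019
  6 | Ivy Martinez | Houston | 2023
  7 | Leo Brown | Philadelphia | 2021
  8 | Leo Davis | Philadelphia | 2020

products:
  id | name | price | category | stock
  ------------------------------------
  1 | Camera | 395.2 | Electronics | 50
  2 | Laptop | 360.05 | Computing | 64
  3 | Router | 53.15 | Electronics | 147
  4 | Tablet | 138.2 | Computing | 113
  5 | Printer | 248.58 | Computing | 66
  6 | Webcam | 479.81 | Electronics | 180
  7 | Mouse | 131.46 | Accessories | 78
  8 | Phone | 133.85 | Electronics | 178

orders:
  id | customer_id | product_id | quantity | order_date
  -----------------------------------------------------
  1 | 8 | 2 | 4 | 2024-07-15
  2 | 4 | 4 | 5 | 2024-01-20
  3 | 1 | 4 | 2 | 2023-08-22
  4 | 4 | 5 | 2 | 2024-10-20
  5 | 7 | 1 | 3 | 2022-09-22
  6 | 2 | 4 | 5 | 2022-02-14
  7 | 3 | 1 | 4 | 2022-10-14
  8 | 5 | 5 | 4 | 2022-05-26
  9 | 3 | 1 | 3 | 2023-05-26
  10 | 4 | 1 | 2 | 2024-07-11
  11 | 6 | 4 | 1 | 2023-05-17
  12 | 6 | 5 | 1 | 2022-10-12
SELECT c.id, p.name AS customer, c.order_date FROM orders c JOIN customers p ON c.customer_id = p.id

Execution result:
id | customer | order_date
1 | Leo Davis | 2024-07-15
2 | Bob Martinez | 2024-01-20
3 | Mia Martinez | 2023-08-22
4 | Bob Martinez | 2024-10-20
5 | Leo Brown | 2022-09-22
6 | Frank Wilson | 2022-02-14
7 | Olivia Wilson | 2022-10-14
8 | Tina Johnson | 2022-05-26
9 | Olivia Wilson | 2023-05-26
10 | Bob Martinez | 2024-07-11
11 | Ivy Martinez | 2023-05-17
12 | Ivy Martinez | 2022-10-12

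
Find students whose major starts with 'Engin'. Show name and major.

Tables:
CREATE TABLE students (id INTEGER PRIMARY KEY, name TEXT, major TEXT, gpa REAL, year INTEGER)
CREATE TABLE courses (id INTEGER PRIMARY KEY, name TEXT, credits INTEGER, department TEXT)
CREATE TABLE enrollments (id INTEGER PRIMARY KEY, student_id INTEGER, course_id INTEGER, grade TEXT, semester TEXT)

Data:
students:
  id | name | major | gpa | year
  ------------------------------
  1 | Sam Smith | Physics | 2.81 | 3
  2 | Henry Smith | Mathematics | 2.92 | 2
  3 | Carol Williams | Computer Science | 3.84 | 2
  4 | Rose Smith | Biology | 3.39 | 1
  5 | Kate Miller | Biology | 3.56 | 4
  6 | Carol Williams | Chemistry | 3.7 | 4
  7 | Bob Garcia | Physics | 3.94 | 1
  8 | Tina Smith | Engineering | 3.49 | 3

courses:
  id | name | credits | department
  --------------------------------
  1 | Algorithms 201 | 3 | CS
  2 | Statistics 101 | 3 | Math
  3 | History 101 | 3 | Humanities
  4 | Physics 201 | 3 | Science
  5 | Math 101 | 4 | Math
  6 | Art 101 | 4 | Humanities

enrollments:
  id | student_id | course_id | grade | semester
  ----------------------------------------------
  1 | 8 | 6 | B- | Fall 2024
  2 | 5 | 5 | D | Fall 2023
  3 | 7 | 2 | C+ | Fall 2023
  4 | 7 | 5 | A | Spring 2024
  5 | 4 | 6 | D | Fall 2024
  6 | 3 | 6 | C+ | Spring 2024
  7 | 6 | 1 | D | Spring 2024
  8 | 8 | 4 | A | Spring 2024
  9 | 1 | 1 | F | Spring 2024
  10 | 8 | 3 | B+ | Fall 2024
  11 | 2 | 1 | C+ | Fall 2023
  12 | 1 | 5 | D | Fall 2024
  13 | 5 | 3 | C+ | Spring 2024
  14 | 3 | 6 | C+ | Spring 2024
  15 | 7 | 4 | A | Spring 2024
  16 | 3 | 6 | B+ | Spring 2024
SELECT name, major FROM students WHERE major LIKE 'Engin%'

Execution result:
name | major
Tina Smith | Engineering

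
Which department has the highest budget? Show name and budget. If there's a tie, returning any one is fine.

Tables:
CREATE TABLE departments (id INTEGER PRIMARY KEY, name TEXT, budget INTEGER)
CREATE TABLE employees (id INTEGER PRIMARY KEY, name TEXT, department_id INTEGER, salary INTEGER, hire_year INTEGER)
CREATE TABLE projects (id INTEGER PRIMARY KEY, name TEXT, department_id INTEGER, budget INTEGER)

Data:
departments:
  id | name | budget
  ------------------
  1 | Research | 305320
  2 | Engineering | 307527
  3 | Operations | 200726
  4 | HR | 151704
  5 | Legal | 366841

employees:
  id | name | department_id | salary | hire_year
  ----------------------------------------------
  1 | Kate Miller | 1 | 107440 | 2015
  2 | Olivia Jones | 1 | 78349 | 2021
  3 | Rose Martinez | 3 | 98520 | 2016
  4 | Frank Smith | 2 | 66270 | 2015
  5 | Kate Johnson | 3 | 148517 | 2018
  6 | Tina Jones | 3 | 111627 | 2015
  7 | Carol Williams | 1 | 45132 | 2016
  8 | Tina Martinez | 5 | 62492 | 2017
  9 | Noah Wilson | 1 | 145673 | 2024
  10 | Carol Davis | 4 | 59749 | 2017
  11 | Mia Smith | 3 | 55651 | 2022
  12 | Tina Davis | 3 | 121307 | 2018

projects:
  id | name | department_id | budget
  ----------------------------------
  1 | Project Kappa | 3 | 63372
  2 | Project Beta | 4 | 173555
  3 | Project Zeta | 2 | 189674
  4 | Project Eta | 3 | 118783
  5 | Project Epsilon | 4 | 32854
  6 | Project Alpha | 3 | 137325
SELECT name, budget FROM departments ORDER BY budget DESC LIMIT 1

Execution result:
name | budget
Legal | 366841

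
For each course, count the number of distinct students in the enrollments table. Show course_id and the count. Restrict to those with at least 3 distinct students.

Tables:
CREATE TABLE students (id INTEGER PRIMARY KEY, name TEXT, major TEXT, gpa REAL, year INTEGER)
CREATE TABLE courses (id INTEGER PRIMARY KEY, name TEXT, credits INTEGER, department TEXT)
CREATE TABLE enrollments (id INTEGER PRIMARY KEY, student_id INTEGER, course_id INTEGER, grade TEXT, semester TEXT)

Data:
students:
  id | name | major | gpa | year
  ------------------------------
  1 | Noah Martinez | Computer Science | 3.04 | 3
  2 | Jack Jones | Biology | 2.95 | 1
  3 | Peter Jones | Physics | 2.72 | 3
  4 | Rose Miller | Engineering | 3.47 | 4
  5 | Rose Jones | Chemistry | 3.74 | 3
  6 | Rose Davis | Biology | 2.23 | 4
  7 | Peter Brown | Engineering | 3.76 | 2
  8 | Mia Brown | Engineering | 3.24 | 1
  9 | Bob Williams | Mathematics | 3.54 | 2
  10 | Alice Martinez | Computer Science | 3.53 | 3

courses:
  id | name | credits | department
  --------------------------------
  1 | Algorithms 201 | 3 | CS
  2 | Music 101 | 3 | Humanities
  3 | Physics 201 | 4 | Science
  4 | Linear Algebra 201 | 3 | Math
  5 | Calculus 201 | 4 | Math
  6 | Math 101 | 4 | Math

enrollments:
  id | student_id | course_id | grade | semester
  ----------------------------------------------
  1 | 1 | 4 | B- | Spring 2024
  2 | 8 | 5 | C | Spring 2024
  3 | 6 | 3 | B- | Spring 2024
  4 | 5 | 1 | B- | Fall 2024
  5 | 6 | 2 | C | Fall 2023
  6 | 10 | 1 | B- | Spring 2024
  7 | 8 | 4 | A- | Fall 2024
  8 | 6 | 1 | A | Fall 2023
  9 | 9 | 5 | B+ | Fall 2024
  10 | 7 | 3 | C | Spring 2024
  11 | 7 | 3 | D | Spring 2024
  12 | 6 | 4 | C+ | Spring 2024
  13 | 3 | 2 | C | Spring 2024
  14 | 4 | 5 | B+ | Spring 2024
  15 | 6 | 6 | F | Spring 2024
SELECT course_id, COUNT(DISTINCT student_id) AS distinct_student_count FROM enrollments GROUP BY course_id HAVING COUNT(DISTINCT student_id) >= 3

Execution result:
course_id | distinct_student_count
1 | 3
4 | 3
5 | 3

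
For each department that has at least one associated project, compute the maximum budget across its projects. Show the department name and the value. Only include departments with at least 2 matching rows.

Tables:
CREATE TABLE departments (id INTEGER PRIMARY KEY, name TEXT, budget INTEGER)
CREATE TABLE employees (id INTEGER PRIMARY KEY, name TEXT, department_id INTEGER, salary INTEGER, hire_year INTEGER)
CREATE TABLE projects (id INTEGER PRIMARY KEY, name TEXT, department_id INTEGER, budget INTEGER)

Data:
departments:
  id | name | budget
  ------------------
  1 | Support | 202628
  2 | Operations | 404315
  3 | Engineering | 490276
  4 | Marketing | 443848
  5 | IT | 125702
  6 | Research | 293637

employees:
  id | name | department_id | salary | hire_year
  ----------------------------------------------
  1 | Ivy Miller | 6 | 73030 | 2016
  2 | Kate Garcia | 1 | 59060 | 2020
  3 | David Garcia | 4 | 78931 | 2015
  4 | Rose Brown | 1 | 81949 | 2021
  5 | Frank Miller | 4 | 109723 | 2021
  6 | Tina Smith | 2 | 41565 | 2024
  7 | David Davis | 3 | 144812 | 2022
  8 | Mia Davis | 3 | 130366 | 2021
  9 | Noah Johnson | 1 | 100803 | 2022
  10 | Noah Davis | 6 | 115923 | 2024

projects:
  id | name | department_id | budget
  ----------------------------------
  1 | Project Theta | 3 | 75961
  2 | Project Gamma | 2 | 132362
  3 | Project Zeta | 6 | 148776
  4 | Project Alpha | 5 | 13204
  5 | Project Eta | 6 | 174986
SELECT p.name, MAX(c.budget) AS max_budget FROM projects c JOIN departments p ON c.department_id = p.id GROUP BY p.id, p.name HAVING COUNT(*) >= 2

Execution result:
name | max_budget
Research | 174986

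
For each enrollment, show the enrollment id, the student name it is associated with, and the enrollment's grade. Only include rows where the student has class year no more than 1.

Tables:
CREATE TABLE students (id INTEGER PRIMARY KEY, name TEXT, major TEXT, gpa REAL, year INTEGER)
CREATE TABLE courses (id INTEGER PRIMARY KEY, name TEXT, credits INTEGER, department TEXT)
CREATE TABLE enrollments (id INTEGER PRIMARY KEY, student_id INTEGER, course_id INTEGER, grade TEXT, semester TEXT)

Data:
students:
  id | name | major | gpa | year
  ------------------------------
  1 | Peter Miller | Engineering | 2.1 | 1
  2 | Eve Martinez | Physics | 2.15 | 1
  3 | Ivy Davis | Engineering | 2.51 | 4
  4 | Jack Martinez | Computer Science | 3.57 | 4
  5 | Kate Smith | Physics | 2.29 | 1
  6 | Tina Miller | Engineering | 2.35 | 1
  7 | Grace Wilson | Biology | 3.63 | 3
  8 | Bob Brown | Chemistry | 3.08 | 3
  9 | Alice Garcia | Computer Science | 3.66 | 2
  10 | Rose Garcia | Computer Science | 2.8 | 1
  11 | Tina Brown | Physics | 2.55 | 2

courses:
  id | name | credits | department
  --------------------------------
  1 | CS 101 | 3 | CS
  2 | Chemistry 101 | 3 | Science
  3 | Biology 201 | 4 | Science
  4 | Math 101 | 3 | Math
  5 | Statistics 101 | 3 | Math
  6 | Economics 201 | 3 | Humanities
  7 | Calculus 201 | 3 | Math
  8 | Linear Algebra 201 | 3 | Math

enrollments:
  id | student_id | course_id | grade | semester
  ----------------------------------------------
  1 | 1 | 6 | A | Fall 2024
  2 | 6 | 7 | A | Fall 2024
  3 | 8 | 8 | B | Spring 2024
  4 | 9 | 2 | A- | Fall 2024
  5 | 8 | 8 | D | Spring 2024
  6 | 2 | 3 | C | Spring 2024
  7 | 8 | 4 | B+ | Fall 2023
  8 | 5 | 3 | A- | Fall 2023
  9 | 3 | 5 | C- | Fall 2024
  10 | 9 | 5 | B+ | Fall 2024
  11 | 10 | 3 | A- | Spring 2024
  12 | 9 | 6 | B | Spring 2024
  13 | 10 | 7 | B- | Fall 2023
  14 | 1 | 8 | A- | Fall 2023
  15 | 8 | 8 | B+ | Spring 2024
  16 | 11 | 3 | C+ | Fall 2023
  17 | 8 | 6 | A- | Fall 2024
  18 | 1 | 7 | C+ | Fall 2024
SELECT c.id, p.name AS student, c.grade FROM enrollments c JOIN students p ON c.student_id = p.id WHERE p.year <= 1

Execution result:
id | student | grade
1 | Peter Miller | A
2 | Tina Miller | A
6 | Eve Martinez | C
8 | Kate Smith | A-
11 | Rose Garcia | A-
13 | Rose Garcia | B-
14 | Peter Miller | A-
18 | Peter Miller | C+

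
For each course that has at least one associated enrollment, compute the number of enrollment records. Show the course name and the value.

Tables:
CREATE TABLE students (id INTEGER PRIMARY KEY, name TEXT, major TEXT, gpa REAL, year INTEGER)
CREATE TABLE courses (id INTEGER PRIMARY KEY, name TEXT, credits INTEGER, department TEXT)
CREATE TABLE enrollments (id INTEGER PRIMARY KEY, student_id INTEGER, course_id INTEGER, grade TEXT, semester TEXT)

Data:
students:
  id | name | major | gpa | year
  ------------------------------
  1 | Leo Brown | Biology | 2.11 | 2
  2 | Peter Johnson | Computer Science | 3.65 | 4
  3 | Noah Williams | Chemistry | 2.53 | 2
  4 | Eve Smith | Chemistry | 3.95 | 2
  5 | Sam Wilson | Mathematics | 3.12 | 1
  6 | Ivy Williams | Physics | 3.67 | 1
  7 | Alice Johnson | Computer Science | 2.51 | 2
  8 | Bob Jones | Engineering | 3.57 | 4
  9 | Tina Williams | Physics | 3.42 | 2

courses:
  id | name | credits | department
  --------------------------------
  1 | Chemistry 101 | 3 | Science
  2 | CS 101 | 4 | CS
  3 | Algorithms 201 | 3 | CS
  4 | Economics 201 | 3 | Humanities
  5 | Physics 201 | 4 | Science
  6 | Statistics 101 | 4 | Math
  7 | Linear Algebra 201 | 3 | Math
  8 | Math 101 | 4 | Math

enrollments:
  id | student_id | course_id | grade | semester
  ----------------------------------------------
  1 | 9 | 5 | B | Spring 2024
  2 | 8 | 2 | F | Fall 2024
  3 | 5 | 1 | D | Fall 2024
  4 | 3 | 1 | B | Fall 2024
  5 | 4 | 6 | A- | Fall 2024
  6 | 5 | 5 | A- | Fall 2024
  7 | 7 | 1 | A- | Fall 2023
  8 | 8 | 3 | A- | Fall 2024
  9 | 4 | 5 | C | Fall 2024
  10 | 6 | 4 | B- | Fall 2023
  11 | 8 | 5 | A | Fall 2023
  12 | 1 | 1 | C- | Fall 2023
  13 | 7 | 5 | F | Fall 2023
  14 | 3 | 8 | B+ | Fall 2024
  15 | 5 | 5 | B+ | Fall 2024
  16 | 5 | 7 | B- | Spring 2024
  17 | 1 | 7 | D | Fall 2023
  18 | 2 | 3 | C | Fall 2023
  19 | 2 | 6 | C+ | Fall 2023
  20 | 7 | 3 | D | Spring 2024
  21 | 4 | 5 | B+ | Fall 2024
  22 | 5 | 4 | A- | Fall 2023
SELECT p.name, COUNT(*) AS n FROM enrollments c JOIN courses p ON c.course_id = p.id GROUP BY p.id, p.name

Execution result:
name | n
Chemistry 101 | 4
CS 101 | 1
Algorithms 201 | 3
Economics 201 | 2
Physics 201 | 7
Statistics 101 | 2
Linear Algebra 201 | 2
Math 101 | 1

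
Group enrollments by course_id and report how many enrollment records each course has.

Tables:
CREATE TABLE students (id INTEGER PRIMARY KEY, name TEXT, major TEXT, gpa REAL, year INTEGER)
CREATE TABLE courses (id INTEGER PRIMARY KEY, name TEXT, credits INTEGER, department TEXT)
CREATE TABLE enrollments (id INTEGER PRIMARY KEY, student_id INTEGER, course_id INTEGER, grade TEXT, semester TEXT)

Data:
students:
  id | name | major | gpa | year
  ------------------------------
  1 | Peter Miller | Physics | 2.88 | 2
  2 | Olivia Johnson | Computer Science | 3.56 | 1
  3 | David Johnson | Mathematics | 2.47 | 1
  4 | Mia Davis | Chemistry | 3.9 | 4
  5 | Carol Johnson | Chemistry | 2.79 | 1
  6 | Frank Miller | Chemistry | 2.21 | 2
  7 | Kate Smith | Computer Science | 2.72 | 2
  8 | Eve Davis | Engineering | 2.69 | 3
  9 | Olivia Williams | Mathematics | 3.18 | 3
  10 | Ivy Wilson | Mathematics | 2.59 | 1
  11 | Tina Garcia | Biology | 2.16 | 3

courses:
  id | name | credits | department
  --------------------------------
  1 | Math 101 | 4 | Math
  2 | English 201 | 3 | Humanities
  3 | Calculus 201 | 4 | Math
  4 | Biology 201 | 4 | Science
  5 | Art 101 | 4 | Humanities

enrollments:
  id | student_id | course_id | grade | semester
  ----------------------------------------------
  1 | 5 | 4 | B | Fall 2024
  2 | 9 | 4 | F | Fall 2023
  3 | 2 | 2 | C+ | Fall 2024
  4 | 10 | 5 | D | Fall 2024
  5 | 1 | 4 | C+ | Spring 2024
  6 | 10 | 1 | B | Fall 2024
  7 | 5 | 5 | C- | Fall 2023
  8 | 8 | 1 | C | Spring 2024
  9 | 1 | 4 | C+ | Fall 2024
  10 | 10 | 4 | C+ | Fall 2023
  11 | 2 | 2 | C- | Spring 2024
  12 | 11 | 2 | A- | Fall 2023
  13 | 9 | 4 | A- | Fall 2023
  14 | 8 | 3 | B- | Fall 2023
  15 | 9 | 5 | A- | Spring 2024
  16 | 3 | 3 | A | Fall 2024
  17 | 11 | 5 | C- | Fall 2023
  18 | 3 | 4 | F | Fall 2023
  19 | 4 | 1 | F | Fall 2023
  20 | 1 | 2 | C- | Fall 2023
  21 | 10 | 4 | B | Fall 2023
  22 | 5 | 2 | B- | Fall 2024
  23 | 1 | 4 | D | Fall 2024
SELECT course_id, COUNT(*) AS enrollment_count FROM enrollments GROUP BY course_id

Execution result:
course_id | enrollment_count
1 | 3
2 | 5
3 | 2
4 | 9
5 | 4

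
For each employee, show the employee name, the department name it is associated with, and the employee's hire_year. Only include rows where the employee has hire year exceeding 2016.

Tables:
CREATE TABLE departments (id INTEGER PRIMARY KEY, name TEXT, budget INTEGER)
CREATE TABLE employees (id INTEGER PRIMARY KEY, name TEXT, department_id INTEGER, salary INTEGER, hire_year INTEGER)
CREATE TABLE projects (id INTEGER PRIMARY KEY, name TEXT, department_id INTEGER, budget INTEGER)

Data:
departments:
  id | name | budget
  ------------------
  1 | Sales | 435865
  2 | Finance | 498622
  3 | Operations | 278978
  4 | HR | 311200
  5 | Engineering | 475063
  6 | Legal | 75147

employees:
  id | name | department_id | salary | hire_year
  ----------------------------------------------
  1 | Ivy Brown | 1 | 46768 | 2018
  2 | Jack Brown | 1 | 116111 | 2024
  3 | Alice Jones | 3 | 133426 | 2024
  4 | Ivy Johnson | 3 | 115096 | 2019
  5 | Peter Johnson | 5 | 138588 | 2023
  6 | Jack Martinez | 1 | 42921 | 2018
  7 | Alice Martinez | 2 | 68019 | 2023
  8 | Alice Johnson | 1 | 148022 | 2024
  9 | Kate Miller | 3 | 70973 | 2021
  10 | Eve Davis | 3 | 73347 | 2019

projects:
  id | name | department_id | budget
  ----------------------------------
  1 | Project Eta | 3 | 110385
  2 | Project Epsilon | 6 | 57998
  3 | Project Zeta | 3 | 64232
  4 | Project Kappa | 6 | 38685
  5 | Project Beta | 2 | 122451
SELECT c.name, p.name AS department, c.hire_year FROM employees c JOIN departments p ON c.department_id = p.id WHERE c.hire_year > 2016

Execution result:
name | department | hire_year
Ivy Brown | Sales | 2018
Jack Brown | Sales | 2024
Alice Jones | Operations | 2024
Ivy Johnson | Operations | 2019
Peter Johnson | Engineering | 2023
Jack Martinez | Sales | 2018
Alice Martinez | Finance | 2023
Alice Johnson | Sales | 2024
Kate Miller | Operations | 2021
Eve Davis | Operations | 2019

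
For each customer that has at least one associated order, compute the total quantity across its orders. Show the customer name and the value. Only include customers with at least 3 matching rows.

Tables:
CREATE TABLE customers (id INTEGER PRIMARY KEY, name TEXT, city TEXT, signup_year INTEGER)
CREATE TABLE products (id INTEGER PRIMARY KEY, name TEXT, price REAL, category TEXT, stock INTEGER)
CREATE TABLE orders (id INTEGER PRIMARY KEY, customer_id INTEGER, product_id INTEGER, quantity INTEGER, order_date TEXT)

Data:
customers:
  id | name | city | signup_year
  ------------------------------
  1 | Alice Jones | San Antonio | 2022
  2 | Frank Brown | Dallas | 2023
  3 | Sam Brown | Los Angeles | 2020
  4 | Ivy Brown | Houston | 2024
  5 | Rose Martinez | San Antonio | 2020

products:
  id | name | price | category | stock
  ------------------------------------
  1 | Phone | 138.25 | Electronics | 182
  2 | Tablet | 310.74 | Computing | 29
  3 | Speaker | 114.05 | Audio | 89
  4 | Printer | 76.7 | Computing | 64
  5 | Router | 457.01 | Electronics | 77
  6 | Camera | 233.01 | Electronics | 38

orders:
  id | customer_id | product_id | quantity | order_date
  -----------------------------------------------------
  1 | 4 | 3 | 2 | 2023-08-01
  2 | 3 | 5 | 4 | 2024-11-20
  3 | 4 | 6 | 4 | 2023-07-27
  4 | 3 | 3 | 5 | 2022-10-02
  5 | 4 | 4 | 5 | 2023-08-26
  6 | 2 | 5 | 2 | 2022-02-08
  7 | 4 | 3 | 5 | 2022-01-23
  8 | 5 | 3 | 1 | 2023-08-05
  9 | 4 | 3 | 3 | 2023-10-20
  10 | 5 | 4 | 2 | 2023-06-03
SELECT p.name, SUM(c.quantity) AS sum_quantity FROM orders c JOIN customers p ON c.customer_id = p.id GROUP BY p.id, p.name HAVING COUNT(*) >= 3

Execution result:
name | sum_quantity
Ivy Brown | 19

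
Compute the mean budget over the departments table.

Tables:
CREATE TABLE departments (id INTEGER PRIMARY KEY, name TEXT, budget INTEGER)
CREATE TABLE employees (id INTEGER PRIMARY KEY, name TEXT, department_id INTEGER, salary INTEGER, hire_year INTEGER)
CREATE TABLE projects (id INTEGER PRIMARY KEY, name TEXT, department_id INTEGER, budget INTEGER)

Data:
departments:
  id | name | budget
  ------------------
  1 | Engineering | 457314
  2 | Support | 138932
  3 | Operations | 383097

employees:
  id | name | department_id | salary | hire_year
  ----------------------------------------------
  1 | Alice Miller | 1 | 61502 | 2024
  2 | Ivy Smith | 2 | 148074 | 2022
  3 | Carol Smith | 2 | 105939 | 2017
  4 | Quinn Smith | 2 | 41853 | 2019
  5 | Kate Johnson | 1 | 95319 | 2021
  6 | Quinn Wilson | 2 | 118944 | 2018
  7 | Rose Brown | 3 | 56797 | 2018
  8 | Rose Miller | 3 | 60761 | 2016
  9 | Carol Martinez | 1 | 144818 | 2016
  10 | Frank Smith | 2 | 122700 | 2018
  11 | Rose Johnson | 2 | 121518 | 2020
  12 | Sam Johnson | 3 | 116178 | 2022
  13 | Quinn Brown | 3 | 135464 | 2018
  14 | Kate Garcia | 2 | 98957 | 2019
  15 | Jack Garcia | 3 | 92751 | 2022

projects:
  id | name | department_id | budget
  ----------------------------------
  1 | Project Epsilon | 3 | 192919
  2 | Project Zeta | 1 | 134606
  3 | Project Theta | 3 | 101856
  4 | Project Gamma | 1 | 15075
SELECT AVG(budget) FROM departments

Execution result:
326447.67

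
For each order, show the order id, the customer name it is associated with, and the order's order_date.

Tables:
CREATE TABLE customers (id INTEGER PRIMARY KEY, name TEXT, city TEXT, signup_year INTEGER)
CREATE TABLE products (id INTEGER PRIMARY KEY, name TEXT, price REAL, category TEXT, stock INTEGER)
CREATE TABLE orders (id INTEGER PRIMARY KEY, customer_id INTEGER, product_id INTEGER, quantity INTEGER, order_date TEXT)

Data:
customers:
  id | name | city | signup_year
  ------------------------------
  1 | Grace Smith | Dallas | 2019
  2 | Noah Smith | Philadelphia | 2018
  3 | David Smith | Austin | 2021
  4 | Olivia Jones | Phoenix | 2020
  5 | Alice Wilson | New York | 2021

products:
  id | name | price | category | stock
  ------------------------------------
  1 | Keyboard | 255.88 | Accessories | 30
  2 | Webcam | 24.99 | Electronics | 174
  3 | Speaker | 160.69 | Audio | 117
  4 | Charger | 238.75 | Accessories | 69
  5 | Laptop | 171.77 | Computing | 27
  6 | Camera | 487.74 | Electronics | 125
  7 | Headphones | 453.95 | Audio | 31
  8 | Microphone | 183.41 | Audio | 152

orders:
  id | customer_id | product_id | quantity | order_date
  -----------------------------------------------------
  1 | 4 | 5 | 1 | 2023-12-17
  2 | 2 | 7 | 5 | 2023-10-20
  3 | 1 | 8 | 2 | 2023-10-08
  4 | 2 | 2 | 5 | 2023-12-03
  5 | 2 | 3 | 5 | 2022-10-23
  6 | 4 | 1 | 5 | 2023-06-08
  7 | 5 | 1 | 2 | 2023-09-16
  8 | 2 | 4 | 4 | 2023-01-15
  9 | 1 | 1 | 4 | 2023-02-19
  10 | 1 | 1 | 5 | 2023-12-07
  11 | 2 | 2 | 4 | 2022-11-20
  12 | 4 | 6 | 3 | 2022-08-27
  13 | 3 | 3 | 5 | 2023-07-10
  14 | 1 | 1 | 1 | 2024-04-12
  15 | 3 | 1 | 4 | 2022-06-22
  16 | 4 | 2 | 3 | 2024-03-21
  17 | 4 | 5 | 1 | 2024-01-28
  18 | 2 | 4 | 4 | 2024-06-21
SELECT c.id, p.name AS customer, c.order_date FROM orders c JOIN customers p ON c.customer_id = p.id

Execution result:
id | customer | order_date
1 | Olivia Jones | 2023-12-17
2 | Noah Smith | 2023-10-20
3 | Grace Smith | 2023-10-08
4 | Noah Smith | 2023-12-03
5 | Noah Smith | 2022-10-23
6 | Olivia Jones | 2023-06-08
7 | Alice Wilson | 2023-09-16
8 | Noah Smith | 2023-01-15
9 | Grace Smith | 2023-02-19
10 | Grace Smith | 2023-12-07
11 | Noah Smith | 2022-11-20
12 | Olivia Jones | 2022-08-27
13 | David Smith | 2023-07-10
14 | Grace Smith | 2024-04-12
15 | David Smith | 2022-06-22
16 | Olivia Jones | 2024-03-21
17 | Olivia Jones | 2024-01-28
18 | Noah Smith | 2024-06-21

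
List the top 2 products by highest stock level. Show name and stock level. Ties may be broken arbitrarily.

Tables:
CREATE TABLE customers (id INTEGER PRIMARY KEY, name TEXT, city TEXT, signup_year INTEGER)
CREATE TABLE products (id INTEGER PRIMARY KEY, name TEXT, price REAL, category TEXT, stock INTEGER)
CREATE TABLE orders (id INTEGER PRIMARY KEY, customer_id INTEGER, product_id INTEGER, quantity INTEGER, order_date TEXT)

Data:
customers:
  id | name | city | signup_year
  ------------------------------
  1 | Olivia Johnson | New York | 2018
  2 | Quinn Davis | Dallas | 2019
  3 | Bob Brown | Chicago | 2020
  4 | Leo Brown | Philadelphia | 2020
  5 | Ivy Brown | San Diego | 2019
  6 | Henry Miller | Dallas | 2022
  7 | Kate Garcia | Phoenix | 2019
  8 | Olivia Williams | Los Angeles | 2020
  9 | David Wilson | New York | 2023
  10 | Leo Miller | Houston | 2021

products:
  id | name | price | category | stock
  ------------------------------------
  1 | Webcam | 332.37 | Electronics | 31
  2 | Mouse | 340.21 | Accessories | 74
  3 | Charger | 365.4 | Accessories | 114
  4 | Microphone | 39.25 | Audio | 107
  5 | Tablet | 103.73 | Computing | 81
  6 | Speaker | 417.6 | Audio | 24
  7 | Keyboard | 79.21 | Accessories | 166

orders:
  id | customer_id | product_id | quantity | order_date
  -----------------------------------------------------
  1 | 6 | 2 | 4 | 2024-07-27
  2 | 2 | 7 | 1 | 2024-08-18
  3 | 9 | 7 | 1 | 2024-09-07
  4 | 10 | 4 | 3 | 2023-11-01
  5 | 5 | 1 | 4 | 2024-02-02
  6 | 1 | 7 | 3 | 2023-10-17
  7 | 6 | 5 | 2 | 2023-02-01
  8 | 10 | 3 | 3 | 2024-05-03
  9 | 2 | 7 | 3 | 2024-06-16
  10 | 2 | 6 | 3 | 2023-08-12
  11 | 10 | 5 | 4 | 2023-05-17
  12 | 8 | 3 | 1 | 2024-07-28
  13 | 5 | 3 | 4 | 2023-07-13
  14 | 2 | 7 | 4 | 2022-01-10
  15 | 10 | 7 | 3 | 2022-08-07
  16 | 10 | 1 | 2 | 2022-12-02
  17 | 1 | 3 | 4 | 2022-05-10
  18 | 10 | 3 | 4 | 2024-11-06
SELECT name, stock FROM products ORDER BY stock DESC LIMIT 2

Execution result:
name | stock
Keyboard | 166
Charger | 114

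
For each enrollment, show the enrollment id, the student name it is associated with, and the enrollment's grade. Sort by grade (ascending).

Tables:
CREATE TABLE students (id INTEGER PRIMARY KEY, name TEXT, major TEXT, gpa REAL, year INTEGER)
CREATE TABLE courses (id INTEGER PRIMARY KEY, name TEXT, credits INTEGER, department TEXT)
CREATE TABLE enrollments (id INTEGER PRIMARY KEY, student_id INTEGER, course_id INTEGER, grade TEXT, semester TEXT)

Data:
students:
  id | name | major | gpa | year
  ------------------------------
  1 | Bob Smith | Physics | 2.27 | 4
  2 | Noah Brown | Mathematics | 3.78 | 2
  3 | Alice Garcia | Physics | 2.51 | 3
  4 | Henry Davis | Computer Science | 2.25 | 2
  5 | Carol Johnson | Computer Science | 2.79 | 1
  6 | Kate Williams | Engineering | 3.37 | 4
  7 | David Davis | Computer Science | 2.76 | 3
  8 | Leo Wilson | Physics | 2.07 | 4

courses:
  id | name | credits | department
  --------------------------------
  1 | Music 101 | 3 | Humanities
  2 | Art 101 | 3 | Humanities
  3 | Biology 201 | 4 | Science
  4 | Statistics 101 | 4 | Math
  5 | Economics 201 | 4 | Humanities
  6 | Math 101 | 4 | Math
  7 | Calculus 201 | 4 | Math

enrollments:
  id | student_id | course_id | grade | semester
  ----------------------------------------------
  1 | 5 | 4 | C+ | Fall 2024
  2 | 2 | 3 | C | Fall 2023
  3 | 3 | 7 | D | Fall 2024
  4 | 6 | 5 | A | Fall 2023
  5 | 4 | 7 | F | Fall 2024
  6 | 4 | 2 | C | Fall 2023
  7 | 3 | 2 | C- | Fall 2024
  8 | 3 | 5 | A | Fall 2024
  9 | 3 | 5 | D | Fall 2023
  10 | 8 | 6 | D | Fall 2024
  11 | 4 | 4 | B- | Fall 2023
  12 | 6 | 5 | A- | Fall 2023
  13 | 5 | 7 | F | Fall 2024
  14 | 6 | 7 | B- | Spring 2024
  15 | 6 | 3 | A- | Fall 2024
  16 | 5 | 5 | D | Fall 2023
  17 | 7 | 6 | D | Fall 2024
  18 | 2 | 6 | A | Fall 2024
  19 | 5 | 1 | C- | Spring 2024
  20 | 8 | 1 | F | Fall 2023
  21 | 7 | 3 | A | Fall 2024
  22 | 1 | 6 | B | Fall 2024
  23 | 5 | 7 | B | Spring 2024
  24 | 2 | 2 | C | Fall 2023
SELECT c.id, p.name AS student, c.grade FROM enrollments c JOIN students p ON c.student_id = p.id ORDER BY c.grade ASC

Execution result:
id | student | grade
4 | Kate Williams | A
8 | Alice Garcia | A
18 | Noah Brown | A
21 | David Davis | A
12 | Kate Williams | A-
15 | Kate Williams | A-
22 | Bob Smith | B
23 | Carol Johnson | B
11 | Henry Davis | B-
14 | Kate Williams | B-
2 | Noah Brown | C
6 | Henry Davis | C
24 | Noah Brown | C
1 | Carol Johnson | C+
7 | Alice Garcia | C-
19 | Carol Johnson | C-
3 | Alice Garcia | D
9 | Alice Garcia | D
10 | Leo Wilson | D
16 | Carol Johnson | D
17 | David Davis | D
5 | Henry Davis | F
13 | Carol Johnson | F
20 | Leo Wilson | F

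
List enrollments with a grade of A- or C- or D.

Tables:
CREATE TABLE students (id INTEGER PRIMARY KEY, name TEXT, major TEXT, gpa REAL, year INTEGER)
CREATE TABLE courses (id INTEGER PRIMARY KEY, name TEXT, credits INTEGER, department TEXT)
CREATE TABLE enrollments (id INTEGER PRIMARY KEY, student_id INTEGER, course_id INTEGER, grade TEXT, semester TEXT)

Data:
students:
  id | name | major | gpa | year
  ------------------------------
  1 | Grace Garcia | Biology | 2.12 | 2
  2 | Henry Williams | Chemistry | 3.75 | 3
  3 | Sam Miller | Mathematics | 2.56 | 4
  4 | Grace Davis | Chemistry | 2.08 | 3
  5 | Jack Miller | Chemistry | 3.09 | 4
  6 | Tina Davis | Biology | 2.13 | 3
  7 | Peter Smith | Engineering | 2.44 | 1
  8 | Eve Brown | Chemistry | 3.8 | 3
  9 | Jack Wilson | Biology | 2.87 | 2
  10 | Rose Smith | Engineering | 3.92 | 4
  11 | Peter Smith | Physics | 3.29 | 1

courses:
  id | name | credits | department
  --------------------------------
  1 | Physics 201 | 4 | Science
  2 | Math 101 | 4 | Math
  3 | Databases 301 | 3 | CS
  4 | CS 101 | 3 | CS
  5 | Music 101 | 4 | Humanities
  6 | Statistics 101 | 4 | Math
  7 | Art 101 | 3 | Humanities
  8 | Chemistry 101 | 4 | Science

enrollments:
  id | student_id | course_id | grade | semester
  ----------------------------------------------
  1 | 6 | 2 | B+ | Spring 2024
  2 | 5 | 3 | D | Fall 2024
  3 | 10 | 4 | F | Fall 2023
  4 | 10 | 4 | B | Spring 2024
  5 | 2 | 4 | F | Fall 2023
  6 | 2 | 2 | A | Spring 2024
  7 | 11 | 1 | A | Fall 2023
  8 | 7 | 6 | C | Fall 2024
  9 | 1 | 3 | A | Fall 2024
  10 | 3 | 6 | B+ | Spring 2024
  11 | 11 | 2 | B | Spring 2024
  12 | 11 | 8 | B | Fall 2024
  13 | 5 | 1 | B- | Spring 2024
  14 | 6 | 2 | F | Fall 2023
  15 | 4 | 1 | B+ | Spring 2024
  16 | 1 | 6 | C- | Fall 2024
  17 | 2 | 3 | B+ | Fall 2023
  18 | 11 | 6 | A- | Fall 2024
SELECT id, grade FROM enrollments WHERE grade IN ('A-', 'C-', 'D')

Execution result:
id | grade
2 | D
16 | C-
18 | A-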